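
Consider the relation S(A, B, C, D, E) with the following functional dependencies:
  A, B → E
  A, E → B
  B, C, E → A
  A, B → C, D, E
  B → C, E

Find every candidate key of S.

Closure of {B} is {A, B, C, D, E}, the whole schema; {B} is a candidate key.
Closure of {A, E} is {A, B, C, D, E}, the whole schema; {A, E} is a candidate key.
These are minimal and exhaustive — every other superkey contains one of them.

{A, E}, {B}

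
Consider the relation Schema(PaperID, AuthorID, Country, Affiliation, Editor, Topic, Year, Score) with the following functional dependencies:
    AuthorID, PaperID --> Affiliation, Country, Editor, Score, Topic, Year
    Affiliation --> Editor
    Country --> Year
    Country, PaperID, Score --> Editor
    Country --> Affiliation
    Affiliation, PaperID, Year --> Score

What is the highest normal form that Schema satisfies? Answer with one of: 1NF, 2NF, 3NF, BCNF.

2NF

Candidate key: {AuthorID, PaperID}. Prime attributes: {AuthorID, PaperID}.
For Affiliation --> Editor we have {Affiliation}⁺ = {Affiliation, Editor}; {Affiliation} is not a superkey, so BCNF fails.
Affiliation --> Editor has non-prime {Editor} on the right and a non-superkey on the left, so 3NF fails.
Checking every proper subset of each key, none determines a non-prime attribute — 2NF is satisfied.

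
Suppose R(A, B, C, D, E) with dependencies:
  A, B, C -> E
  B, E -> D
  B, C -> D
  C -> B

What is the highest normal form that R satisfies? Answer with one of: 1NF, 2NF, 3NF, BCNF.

1NF

Candidate key: {A, C}. Prime attributes: {A, C}.
For B, E -> D we have {B, E}⁺ = {B, D, E}; {B, E} is not a superkey, so BCNF fails.
B, E -> D has non-prime {D} on the right and a non-superkey on the left, so 3NF fails.
{C} is a proper subset of the key {A, C}, and {C}⁺ contains the non-prime attributes {B, D} — a partial dependency, so 2NF is violated.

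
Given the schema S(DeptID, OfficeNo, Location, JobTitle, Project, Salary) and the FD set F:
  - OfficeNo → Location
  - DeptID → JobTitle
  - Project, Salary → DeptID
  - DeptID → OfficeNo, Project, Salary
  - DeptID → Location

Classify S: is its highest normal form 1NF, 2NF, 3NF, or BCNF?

Candidate keys: {DeptID}, {Project, Salary}. Prime attributes: {DeptID, Project, Salary}.
OfficeNo → Location breaks BCNF: {OfficeNo}⁺ = {Location, OfficeNo}, so {OfficeNo} is not a superkey.
Because {Location} is non-prime and the left side of OfficeNo → Location is not a superkey, the relation is not in 3NF.
No non-prime attribute depends on a proper subset of any candidate key, so 2NF holds.

2NF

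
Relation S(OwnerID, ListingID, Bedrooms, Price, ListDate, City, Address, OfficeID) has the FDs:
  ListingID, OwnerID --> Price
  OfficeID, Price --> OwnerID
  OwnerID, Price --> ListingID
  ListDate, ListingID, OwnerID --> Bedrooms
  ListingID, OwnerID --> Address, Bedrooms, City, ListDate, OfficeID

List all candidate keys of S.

{ListingID, OwnerID}, {OfficeID, Price}, {OwnerID, Price}

{ListingID, OwnerID}⁺ = {Address, Bedrooms, City, ListDate, ListingID, OfficeID, OwnerID, Price} — all of the relation — so {ListingID, OwnerID} is a candidate key.
{OfficeID, Price}⁺ = {Address, Bedrooms, City, ListDate, ListingID, OfficeID, OwnerID, Price} — all of the relation — so {OfficeID, Price} is a candidate key.
{OwnerID, Price}⁺ = {Address, Bedrooms, City, ListDate, ListingID, OfficeID, OwnerID, Price} — all of the relation — so {OwnerID, Price} is a candidate key.
Any other superkey properly contains one of these, so there are no further candidate keys.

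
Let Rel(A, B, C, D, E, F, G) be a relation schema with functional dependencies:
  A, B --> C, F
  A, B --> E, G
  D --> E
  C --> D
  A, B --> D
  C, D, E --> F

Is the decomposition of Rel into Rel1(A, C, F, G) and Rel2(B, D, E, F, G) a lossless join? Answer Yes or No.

No

Rel1 ∩ Rel2 = {F, G}; its closure under F is {F, G}.
The closure covers neither Rel1 nor Rel2 entirely; the join is not lossless.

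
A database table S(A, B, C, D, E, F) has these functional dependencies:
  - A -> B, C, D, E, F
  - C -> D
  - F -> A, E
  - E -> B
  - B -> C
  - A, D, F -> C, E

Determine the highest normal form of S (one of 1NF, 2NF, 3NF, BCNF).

2NF

Candidate keys: {A}, {F}. Prime attributes: {A, F}.
C -> D breaks BCNF: {C}⁺ = {C, D}, so {C} is not a superkey.
C -> D determines the non-prime attribute {D} from a non-superkey — 3NF is violated.
Every candidate key is a single attribute, so no partial dependency is possible; 2NF holds.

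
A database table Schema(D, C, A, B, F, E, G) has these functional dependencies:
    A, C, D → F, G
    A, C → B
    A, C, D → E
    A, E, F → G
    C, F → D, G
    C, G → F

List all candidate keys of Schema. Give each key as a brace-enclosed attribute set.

{A, C, D}, {A, C, F}, {A, C, G}

No FD produces {A, C}, so they must be in every candidate key.
{A, C, D}⁺ = {A, B, C, D, E, F, G} — all of the relation — so {A, C, D} is a candidate key.
{A, C, F}⁺ = {A, B, C, D, E, F, G} — all of the relation — so {A, C, F} is a candidate key.
{A, C, G}⁺ = {A, B, C, D, E, F, G} — all of the relation — so {A, C, G} is a candidate key.
No proper subset of any of these is a key, and no other minimal superkey exists.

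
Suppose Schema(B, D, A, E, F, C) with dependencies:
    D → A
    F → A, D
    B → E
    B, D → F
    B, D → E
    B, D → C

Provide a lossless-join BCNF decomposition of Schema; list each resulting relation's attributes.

{A, D}; {B, C, F}; {B, E}; {D, F}

Candidate keys of the original relation: {B, D}, {B, F}.
{A, B, C, D, E, F}: {D} determines {A, D} here but is not a superkey — split on D → A, giving {A, D} and {B, C, D, E, F}.
{A, D} has no BCNF violation.
{B, C, D, E, F}: {F} determines {D, F} here but is not a superkey — split on F → D, giving {D, F} and {B, C, E, F}.
{D, F} has no BCNF violation.
{B, C, E, F}: {B} determines {B, E} here but is not a superkey — split on B → E, giving {B, E} and {B, C, F}.
{B, E} has no BCNF violation.
{B, C, F} has no BCNF violation.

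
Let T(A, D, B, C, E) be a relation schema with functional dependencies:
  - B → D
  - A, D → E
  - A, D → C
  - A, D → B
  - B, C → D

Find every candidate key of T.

{A, B}, {A, D}

No FD produces {A}, so it must be in every candidate key.
{A, B}⁺ = {A, B, C, D, E}, which is every attribute, so {A, B} is a candidate key.
{A, D}⁺ = {A, B, C, D, E}, which is every attribute, so {A, D} is a candidate key.
Any other superkey properly contains one of these, so there are no further candidate keys.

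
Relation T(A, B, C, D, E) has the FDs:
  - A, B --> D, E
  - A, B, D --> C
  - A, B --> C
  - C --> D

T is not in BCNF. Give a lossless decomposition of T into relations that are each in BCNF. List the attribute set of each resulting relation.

{A, B, C, E}; {C, D}

Candidate key of the original relation: {A, B}.
In {A, B, C, D, E}, {C} is not a superkey ({C}⁺ restricted to this set is {C, D}), so split on C --> D into {C, D} and {A, B, C, E}.
{C, D}: every determinant is a superkey — BCNF.
{A, B, C, E}: every determinant is a superkey — BCNF.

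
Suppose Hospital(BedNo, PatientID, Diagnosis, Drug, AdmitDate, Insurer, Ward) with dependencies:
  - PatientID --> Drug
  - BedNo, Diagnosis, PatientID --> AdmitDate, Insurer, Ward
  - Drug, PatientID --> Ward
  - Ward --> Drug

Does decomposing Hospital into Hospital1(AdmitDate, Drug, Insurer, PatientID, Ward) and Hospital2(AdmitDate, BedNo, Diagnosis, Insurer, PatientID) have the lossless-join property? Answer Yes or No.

Common attributes: {AdmitDate, Insurer, PatientID}; their closure is {AdmitDate, Drug, Insurer, PatientID, Ward}.
Hospital1 is contained in that closure, so Hospital1 ∩ Hospital2 --> Hospital1 holds and the join is lossless.

Yes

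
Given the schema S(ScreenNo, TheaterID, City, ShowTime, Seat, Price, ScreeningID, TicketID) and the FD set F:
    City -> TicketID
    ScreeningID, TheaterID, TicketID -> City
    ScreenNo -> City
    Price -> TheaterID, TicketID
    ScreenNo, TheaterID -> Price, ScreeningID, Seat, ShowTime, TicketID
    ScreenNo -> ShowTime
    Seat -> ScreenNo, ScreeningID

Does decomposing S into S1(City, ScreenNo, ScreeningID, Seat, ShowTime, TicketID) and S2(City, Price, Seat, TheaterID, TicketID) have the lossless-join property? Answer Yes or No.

S1 ∩ S2 = {City, Seat, TicketID}; its closure under F is {City, ScreenNo, ScreeningID, Seat, ShowTime, TicketID}.
Since S1 ⊆ {City, ScreenNo, ScreeningID, Seat, ShowTime, TicketID}, the intersection is a superkey of S1; the decomposition is lossless.

Yes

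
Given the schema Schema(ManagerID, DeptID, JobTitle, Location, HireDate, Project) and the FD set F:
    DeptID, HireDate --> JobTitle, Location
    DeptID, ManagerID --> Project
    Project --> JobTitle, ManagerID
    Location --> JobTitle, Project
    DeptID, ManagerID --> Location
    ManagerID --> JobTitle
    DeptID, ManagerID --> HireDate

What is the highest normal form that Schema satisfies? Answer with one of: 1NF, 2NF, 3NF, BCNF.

Candidate keys: {DeptID, HireDate}, {DeptID, Location}, {DeptID, ManagerID}, {DeptID, Project}. Prime attributes: {DeptID, HireDate, Location, ManagerID, Project}.
Project --> JobTitle, ManagerID breaks BCNF: {Project}⁺ = {JobTitle, ManagerID, Project}, so {Project} is not a superkey.
Project --> JobTitle, ManagerID has non-prime {JobTitle} on the right and a non-superkey on the left, so 3NF fails.
The proper key subset {Location} of {DeptID, Location} determines non-prime {JobTitle}, so the relation is not even in 2NF.

1NF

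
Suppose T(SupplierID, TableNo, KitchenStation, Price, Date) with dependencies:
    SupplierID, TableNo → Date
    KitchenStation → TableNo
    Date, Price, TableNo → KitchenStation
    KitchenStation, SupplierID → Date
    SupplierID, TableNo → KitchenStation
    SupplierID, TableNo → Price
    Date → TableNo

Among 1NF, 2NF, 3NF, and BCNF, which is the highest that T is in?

3NF

Candidate keys: {Date, SupplierID}, {KitchenStation, SupplierID}, {SupplierID, TableNo}. Prime attributes: {Date, KitchenStation, SupplierID, TableNo}.
For KitchenStation → TableNo we have {KitchenStation}⁺ = {KitchenStation, TableNo}; {KitchenStation} is not a superkey, so BCNF fails.
Since {TableNo} ⊆ prime attributes and every other non-superkey FD also has a prime right side, the schema is in 3NF.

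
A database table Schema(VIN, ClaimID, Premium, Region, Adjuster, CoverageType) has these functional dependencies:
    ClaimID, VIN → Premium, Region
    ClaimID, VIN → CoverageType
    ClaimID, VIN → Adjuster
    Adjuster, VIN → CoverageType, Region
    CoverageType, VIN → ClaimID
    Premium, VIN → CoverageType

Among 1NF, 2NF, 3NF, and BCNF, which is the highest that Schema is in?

Candidate keys: {Adjuster, VIN}, {ClaimID, VIN}, {CoverageType, VIN}, {Premium, VIN}. Prime attributes: {Adjuster, ClaimID, CoverageType, Premium, VIN}.
The left-hand side of every FD is a superkey, so BCNF is satisfied.

BCNF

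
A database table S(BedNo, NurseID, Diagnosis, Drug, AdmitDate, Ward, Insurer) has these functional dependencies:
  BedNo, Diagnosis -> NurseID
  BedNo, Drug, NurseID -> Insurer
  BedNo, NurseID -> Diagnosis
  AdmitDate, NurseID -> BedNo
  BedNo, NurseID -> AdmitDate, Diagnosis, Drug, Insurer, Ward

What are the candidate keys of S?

{AdmitDate, NurseID}, {BedNo, Diagnosis}, {BedNo, NurseID}

{AdmitDate, NurseID} is a candidate key since {AdmitDate, NurseID}⁺ = {AdmitDate, BedNo, Diagnosis, Drug, Insurer, NurseID, Ward} covers every attribute.
{BedNo, Diagnosis} is a candidate key since {BedNo, Diagnosis}⁺ = {AdmitDate, BedNo, Diagnosis, Drug, Insurer, NurseID, Ward} covers every attribute.
{BedNo, NurseID} is a candidate key since {BedNo, NurseID}⁺ = {AdmitDate, BedNo, Diagnosis, Drug, Insurer, NurseID, Ward} covers every attribute.
These are minimal and exhaustive — every other superkey contains one of them.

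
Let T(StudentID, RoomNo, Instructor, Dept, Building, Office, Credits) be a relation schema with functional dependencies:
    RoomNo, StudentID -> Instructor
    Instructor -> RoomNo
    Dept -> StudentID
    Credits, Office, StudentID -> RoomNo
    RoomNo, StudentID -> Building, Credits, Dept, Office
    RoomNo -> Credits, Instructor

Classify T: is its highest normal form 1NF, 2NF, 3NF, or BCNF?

Candidate keys: {Credits, Dept, Office}, {Credits, Office, StudentID}, {Dept, Instructor}, {Dept, RoomNo}, {Instructor, StudentID}, {RoomNo, StudentID}. Prime attributes: {Credits, Dept, Instructor, Office, RoomNo, StudentID}.
Instructor -> RoomNo: {Instructor}⁺ = {Credits, Instructor, RoomNo}, which is not all of the attributes, so the left side is not a superkey — BCNF is violated.
Its right-hand attributes {RoomNo} are all prime, as are those of every other non-superkey FD — the relation is in 3NF.

3NF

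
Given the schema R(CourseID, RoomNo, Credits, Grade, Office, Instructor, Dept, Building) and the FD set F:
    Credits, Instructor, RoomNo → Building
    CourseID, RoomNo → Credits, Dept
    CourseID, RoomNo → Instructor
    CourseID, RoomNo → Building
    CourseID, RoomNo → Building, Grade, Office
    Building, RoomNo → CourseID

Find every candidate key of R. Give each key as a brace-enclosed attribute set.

Attributes never on any right-hand side: {RoomNo} — every candidate key must contain it.
{Building, RoomNo} is a candidate key since {Building, RoomNo}⁺ = {Building, CourseID, Credits, Dept, Grade, Instructor, Office, RoomNo} covers every attribute.
{CourseID, RoomNo} is a candidate key since {CourseID, RoomNo}⁺ = {Building, CourseID, Credits, Dept, Grade, Instructor, Office, RoomNo} covers every attribute.
{Credits, Instructor, RoomNo} is a candidate key since {Credits, Instructor, RoomNo}⁺ = {Building, CourseID, Credits, Dept, Grade, Instructor, Office, RoomNo} covers every attribute.
Any other superkey properly contains one of these, so there are no further candidate keys.

{Building, RoomNo}, {CourseID, RoomNo}, {Credits, Instructor, RoomNo}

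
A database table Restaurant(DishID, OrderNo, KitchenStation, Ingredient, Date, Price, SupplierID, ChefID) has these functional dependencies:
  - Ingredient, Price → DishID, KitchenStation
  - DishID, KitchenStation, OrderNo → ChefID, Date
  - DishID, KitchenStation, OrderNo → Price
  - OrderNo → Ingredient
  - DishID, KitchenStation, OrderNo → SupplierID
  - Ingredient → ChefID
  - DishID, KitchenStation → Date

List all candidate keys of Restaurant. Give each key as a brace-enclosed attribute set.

{DishID, KitchenStation, OrderNo}, {OrderNo, Price}

Attributes never on any right-hand side: {OrderNo} — every candidate key must contain it.
Closure of {OrderNo, Price} is {ChefID, Date, DishID, Ingredient, KitchenStation, OrderNo, Price, SupplierID}, the whole schema; {OrderNo, Price} is a candidate key.
Closure of {DishID, KitchenStation, OrderNo} is {ChefID, Date, DishID, Ingredient, KitchenStation, OrderNo, Price, SupplierID}, the whole schema; {DishID, KitchenStation, OrderNo} is a candidate key.
These are minimal and exhaustive — every other superkey contains one of them.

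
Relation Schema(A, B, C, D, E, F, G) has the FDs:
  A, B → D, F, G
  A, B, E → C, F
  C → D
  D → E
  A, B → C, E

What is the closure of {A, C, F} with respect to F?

{A, C, D, E, F}

Start with {A, C, F}.
C → D applies; add {D} → now {A, C, D, F}.
D → E applies; add {E} → now {A, C, D, E, F}.
No further FD applies.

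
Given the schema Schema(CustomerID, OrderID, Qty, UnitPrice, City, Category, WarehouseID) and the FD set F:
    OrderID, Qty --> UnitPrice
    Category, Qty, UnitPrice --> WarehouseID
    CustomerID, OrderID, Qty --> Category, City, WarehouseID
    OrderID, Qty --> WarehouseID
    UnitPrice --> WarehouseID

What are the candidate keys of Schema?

Attributes never on any right-hand side: {CustomerID, OrderID, Qty} — every candidate key must contain all of them.
Closure of {CustomerID, OrderID, Qty} is {Category, City, CustomerID, OrderID, Qty, UnitPrice, WarehouseID}, the whole schema; {CustomerID, OrderID, Qty} is a candidate key.
Every other attribute set either contains this one or has a smaller closure.

{CustomerID, OrderID, Qty}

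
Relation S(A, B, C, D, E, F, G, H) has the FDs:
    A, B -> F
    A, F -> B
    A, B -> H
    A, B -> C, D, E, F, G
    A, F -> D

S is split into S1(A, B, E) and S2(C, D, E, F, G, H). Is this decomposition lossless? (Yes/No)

No

Common attributes: {E}; their closure is {E}.
Neither S1 nor S2 is contained in that closure, so the decomposition is lossy.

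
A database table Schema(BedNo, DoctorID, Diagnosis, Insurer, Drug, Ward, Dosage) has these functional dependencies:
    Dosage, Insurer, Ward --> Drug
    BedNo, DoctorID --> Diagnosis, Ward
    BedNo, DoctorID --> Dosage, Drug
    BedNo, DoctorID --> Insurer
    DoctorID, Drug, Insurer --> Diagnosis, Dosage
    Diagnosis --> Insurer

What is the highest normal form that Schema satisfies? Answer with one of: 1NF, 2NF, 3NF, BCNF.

2NF

Candidate key: {BedNo, DoctorID}. Prime attributes: {BedNo, DoctorID}.
For Dosage, Insurer, Ward --> Drug we have {Dosage, Insurer, Ward}⁺ = {Dosage, Drug, Insurer, Ward}; {Dosage, Insurer, Ward} is not a superkey, so BCNF fails.
Dosage, Insurer, Ward --> Drug determines the non-prime attribute {Drug} from a non-superkey — 3NF is violated.
Checking every proper subset of each key, none determines a non-prime attribute — 2NF is satisfied.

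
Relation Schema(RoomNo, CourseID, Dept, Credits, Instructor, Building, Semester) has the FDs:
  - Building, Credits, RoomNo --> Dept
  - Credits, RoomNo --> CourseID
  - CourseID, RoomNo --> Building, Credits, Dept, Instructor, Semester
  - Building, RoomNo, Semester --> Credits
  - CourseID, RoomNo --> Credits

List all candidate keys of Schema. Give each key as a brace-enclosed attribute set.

{RoomNo} never appears on the right of any FD, so every key must include it.
Closure of {CourseID, RoomNo} is {Building, CourseID, Credits, Dept, Instructor, RoomNo, Semester}, the whole schema; {CourseID, RoomNo} is a candidate key.
Closure of {Credits, RoomNo} is {Building, CourseID, Credits, Dept, Instructor, RoomNo, Semester}, the whole schema; {Credits, RoomNo} is a candidate key.
Closure of {Building, RoomNo, Semester} is {Building, CourseID, Credits, Dept, Instructor, RoomNo, Semester}, the whole schema; {Building, RoomNo, Semester} is a candidate key.
These are minimal and exhaustive — every other superkey contains one of them.

{Building, RoomNo, Semester}, {CourseID, RoomNo}, {Credits, RoomNo}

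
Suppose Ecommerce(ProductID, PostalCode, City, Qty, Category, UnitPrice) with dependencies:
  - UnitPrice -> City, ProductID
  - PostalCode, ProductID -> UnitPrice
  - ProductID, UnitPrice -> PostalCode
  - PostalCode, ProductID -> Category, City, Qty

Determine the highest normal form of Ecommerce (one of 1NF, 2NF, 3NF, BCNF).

Candidate keys: {PostalCode, ProductID}, {UnitPrice}. Prime attributes: {PostalCode, ProductID, UnitPrice}.
Every FD has a superkey on the left, so the relation is in BCNF.

BCNF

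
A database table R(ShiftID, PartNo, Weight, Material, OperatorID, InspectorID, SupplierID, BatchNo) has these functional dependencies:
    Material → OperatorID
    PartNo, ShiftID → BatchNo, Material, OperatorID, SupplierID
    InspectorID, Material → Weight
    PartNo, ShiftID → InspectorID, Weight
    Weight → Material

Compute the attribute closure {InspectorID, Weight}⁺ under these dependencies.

Start with {InspectorID, Weight}.
Weight → Material applies; add {Material} → now {InspectorID, Material, Weight}.
Material → OperatorID applies; add {OperatorID} → now {InspectorID, Material, OperatorID, Weight}.
No further FD applies.

{InspectorID, Material, OperatorID, Weight}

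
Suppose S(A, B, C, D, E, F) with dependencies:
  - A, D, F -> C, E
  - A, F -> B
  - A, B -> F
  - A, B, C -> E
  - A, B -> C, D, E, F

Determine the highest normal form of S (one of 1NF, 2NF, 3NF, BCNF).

Candidate keys: {A, B}, {A, F}. Prime attributes: {A, B, F}.
The left-hand side of every FD is a superkey, so BCNF is satisfied.

BCNF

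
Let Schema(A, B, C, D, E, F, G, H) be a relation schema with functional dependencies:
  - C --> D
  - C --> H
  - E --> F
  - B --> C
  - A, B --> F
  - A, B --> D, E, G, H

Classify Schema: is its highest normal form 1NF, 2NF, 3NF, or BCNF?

Candidate key: {A, B}. Prime attributes: {A, B}.
C --> D breaks BCNF: {C}⁺ = {C, D, H}, so {C} is not a superkey.
C --> D determines the non-prime attribute {D} from a non-superkey — 3NF is violated.
The proper key subset {B} of {A, B} determines non-prime {C, D, H}, so the relation is not even in 2NF.

1NF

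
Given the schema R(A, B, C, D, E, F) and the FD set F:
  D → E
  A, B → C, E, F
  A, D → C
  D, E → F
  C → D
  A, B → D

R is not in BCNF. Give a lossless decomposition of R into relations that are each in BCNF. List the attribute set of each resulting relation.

Candidate key of the original relation: {A, B}.
{A, B, C, D, E, F}: {D} determines {D, E, F} here but is not a superkey — split on D → E, F, giving {D, E, F} and {A, B, C, D}.
{D, E, F} has no BCNF violation.
{A, B, C, D}: {A, D} determines {A, C, D} here but is not a superkey — split on A, D → C, giving {A, C, D} and {A, B, D}.
{A, C, D}: {C} determines {C, D} here but is not a superkey — split on C → D, giving {C, D} and {A, C}.
{C, D} has no BCNF violation.
{A, C} has no BCNF violation.
{A, B, D} has no BCNF violation.

{A, B, D}; {A, C}; {C, D}; {D, E, F}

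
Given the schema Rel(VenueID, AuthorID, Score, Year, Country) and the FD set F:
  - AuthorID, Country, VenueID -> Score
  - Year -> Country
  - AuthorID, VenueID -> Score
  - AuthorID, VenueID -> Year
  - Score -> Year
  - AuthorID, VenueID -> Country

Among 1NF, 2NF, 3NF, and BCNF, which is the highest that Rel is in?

Candidate key: {AuthorID, VenueID}. Prime attributes: {AuthorID, VenueID}.
Year -> Country: {Year}⁺ = {Country, Year}, which is not all of the attributes, so the left side is not a superkey — BCNF is violated.
Because {Country} is non-prime and the left side of Year -> Country is not a superkey, the relation is not in 3NF.
Checking every proper subset of each key, none determines a non-prime attribute — 2NF is satisfied.

2NF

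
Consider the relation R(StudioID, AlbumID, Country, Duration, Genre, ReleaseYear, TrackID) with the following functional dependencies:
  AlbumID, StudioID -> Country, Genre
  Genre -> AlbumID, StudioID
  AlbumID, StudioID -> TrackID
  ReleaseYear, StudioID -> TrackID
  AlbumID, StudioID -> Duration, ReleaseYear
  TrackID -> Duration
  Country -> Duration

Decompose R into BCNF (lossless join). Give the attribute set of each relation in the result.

{AlbumID, Country, Genre, ReleaseYear, StudioID}; {Duration, TrackID}; {ReleaseYear, StudioID, TrackID}

Candidate keys of the original relation: {AlbumID, StudioID}, {Genre}.
In {AlbumID, Country, Duration, Genre, ReleaseYear, StudioID, TrackID}, {ReleaseYear, StudioID} is not a superkey ({ReleaseYear, StudioID}⁺ restricted to this set is {Duration, ReleaseYear, StudioID, TrackID}), so split on ReleaseYear, StudioID -> Duration, TrackID into {Duration, ReleaseYear, StudioID, TrackID} and {AlbumID, Country, Genre, ReleaseYear, StudioID}.
In {Duration, ReleaseYear, StudioID, TrackID}, {TrackID} is not a superkey ({TrackID}⁺ restricted to this set is {Duration, TrackID}), so split on TrackID -> Duration into {Duration, TrackID} and {ReleaseYear, StudioID, TrackID}.
{Duration, TrackID} has no BCNF violation.
{ReleaseYear, StudioID, TrackID} has no BCNF violation.
{AlbumID, Country, Genre, ReleaseYear, StudioID} has no BCNF violation.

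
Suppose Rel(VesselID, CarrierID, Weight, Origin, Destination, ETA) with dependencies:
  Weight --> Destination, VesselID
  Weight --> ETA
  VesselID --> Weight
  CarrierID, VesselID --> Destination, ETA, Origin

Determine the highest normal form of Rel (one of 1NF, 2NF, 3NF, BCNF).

Candidate keys: {CarrierID, VesselID}, {CarrierID, Weight}. Prime attributes: {CarrierID, VesselID, Weight}.
Weight --> Destination, VesselID breaks BCNF: {Weight}⁺ = {Destination, ETA, VesselID, Weight}, so {Weight} is not a superkey.
Weight --> Destination, VesselID determines the non-prime attribute {Destination} from a non-superkey — 3NF is violated.
{VesselID} is a proper subset of the key {CarrierID, VesselID}, and {VesselID}⁺ contains the non-prime attributes {Destination, ETA} — a partial dependency, so 2NF is violated.

1NF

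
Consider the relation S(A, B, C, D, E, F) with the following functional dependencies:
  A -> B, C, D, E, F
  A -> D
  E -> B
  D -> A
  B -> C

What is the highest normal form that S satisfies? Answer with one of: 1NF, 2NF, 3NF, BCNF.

Candidate keys: {A}, {D}. Prime attributes: {A, D}.
E -> B breaks BCNF: {E}⁺ = {B, C, E}, so {E} is not a superkey.
E -> B has non-prime {B} on the right and a non-superkey on the left, so 3NF fails.
All keys have size 1, which rules out partial dependencies — 2NF is satisfied.

2NF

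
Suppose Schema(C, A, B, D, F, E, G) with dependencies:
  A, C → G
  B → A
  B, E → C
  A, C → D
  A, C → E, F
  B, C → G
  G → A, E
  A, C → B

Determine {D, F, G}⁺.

{A, D, E, F, G}

Start with {D, F, G}.
G → A, E applies; add {A, E} → now {A, D, E, F, G}.
No further FD applies.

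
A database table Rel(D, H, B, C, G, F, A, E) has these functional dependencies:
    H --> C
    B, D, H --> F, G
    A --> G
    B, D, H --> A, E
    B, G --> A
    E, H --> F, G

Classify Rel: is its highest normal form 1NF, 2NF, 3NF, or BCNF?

Candidate key: {B, D, H}. Prime attributes: {B, D, H}.
H --> C: {H}⁺ = {C, H}, which is not all of the attributes, so the left side is not a superkey — BCNF is violated.
Because {C} is non-prime and the left side of H --> C is not a superkey, the relation is not in 3NF.
The proper key subset {H} of {B, D, H} determines non-prime {C}, so the relation is not even in 2NF.

1NF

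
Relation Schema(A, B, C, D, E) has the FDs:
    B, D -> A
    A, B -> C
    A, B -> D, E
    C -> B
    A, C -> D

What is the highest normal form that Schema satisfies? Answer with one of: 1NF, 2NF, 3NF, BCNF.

3NF

Candidate keys: {A, B}, {A, C}, {B, D}, {C, D}. Prime attributes: {A, B, C, D}.
C -> B breaks BCNF: {C}⁺ = {B, C}, so {C} is not a superkey.
Since {B} ⊆ prime attributes and every other non-superkey FD also has a prime right side, the schema is in 3NF.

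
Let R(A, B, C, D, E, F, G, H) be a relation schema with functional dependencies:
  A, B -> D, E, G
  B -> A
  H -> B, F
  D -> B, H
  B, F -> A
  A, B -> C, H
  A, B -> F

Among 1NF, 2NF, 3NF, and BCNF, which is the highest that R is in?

BCNF

Candidate keys: {B}, {D}, {H}. Prime attributes: {B, D, H}.
Each dependency's left side is a superkey — BCNF holds.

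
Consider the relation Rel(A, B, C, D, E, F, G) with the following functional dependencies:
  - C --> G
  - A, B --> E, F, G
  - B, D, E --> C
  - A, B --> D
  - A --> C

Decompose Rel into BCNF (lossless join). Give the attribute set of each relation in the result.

Candidate key of the original relation: {A, B}.
In {A, B, C, D, E, F, G}, {C} is not a superkey ({C}⁺ restricted to this set is {C, G}), so split on C --> G into {C, G} and {A, B, C, D, E, F}.
{C, G}: every determinant is a superkey — BCNF.
In {A, B, C, D, E, F}, {B, D, E} is not a superkey ({B, D, E}⁺ restricted to this set is {B, C, D, E}), so split on B, D, E --> C into {B, C, D, E} and {A, B, D, E, F}.
{B, C, D, E}: every determinant is a superkey — BCNF.
{A, B, D, E, F}: every determinant is a superkey — BCNF.

{A, B, D, E, F}; {B, C, D, E}; {C, G}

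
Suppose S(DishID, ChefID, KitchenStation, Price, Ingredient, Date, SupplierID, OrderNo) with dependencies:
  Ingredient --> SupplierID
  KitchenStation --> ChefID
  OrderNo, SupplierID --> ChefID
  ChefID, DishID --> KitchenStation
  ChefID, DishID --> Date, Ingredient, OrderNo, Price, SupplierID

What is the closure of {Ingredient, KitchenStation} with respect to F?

Start with {Ingredient, KitchenStation}.
Ingredient --> SupplierID applies; add {SupplierID} → now {Ingredient, KitchenStation, SupplierID}.
KitchenStation --> ChefID applies; add {ChefID} → now {ChefID, Ingredient, KitchenStation, SupplierID}.
No further FD applies.

{ChefID, Ingredient, KitchenStation, SupplierID}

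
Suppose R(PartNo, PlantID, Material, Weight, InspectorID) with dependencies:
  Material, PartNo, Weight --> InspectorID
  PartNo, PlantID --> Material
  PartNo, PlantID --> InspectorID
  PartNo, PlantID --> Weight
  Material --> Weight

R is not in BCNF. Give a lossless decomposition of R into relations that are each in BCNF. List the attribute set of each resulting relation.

Candidate key of the original relation: {PartNo, PlantID}.
Within {InspectorID, Material, PartNo, PlantID, Weight}: {Material, PartNo, Weight}⁺ ∩ {InspectorID, Material, PartNo, PlantID, Weight} = {InspectorID, Material, PartNo, Weight}, not the whole set, so Material, PartNo, Weight --> InspectorID violates BCNF; decompose into {InspectorID, Material, PartNo, Weight} and {Material, PartNo, PlantID, Weight}.
Within {InspectorID, Material, PartNo, Weight}: {Material}⁺ ∩ {InspectorID, Material, PartNo, Weight} = {Material, Weight}, not the whole set, so Material --> Weight violates BCNF; decompose into {Material, Weight} and {InspectorID, Material, PartNo}.
{Material, Weight}: every determinant is a superkey — BCNF.
{InspectorID, Material, PartNo}: every determinant is a superkey — BCNF.
Within {Material, PartNo, PlantID, Weight}: {Material}⁺ ∩ {Material, PartNo, PlantID, Weight} = {Material, Weight}, not the whole set, so Material --> Weight violates BCNF; decompose into {Material, Weight} and {Material, PartNo, PlantID}.
{Material, Weight}: every determinant is a superkey — BCNF.
{Material, PartNo, PlantID}: every determinant is a superkey — BCNF.

{InspectorID, Material, PartNo}; {Material, PartNo, PlantID}; {Material, Weight}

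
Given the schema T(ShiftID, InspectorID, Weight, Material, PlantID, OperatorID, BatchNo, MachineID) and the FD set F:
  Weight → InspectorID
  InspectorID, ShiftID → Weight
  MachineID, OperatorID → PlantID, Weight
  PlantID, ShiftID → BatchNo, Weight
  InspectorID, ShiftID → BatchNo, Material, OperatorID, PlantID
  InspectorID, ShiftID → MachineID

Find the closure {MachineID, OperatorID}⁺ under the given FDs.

Start with {MachineID, OperatorID}.
MachineID, OperatorID → PlantID, Weight applies; add {PlantID, Weight} → now {MachineID, OperatorID, PlantID, Weight}.
Weight → InspectorID applies; add {InspectorID} → now {InspectorID, MachineID, OperatorID, PlantID, Weight}.
No further FD applies.

{InspectorID, MachineID, OperatorID, PlantID, Weight}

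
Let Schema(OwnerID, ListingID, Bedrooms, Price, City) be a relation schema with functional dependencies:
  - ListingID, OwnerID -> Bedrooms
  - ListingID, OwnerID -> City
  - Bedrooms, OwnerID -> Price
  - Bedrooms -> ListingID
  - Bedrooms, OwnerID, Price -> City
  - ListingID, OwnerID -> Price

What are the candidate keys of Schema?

{OwnerID} never appears on the right of any FD, so every key must include it.
{Bedrooms, OwnerID}⁺ = {Bedrooms, City, ListingID, OwnerID, Price} — all of the relation — so {Bedrooms, OwnerID} is a candidate key.
{ListingID, OwnerID}⁺ = {Bedrooms, City, ListingID, OwnerID, Price} — all of the relation — so {ListingID, OwnerID} is a candidate key.
No proper subset of any of these is a key, and no other minimal superkey exists.

{Bedrooms, OwnerID}, {ListingID, OwnerID}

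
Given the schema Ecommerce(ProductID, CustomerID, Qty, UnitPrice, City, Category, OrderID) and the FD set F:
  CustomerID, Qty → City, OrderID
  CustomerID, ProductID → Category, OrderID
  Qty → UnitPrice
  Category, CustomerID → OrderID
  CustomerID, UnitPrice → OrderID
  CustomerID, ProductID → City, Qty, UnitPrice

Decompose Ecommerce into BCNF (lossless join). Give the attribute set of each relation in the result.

{Category, CustomerID, ProductID, Qty}; {City, CustomerID, OrderID, Qty}; {Qty, UnitPrice}

Candidate key of the original relation: {CustomerID, ProductID}.
Within {Category, City, CustomerID, OrderID, ProductID, Qty, UnitPrice}: {CustomerID, Qty}⁺ ∩ {Category, City, CustomerID, OrderID, ProductID, Qty, UnitPrice} = {City, CustomerID, OrderID, Qty, UnitPrice}, not the whole set, so CustomerID, Qty → City, OrderID, UnitPrice violates BCNF; decompose into {City, CustomerID, OrderID, Qty, UnitPrice} and {Category, CustomerID, ProductID, Qty}.
Within {City, CustomerID, OrderID, Qty, UnitPrice}: {Qty}⁺ ∩ {City, CustomerID, OrderID, Qty, UnitPrice} = {Qty, UnitPrice}, not the whole set, so Qty → UnitPrice violates BCNF; decompose into {Qty, UnitPrice} and {City, CustomerID, OrderID, Qty}.
{Qty, UnitPrice}: every determinant is a superkey — BCNF.
{City, CustomerID, OrderID, Qty}: every determinant is a superkey — BCNF.
{Category, CustomerID, ProductID, Qty}: every determinant is a superkey — BCNF.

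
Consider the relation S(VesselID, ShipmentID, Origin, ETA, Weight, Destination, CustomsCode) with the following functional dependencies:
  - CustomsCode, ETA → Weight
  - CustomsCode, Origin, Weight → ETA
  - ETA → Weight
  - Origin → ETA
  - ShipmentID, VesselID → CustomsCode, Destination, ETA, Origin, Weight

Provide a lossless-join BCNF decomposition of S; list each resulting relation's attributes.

Candidate key of the original relation: {ShipmentID, VesselID}.
In {CustomsCode, Destination, ETA, Origin, ShipmentID, VesselID, Weight}, {CustomsCode, ETA} is not a superkey ({CustomsCode, ETA}⁺ restricted to this set is {CustomsCode, ETA, Weight}), so split on CustomsCode, ETA → Weight into {CustomsCode, ETA, Weight} and {CustomsCode, Destination, ETA, Origin, ShipmentID, VesselID}.
In {CustomsCode, ETA, Weight}, {ETA} is not a superkey ({ETA}⁺ restricted to this set is {ETA, Weight}), so split on ETA → Weight into {ETA, Weight} and {CustomsCode, ETA}.
{ETA, Weight} is in BCNF.
{CustomsCode, ETA} is in BCNF.
In {CustomsCode, Destination, ETA, Origin, ShipmentID, VesselID}, {Origin} is not a superkey ({Origin}⁺ restricted to this set is {ETA, Origin}), so split on Origin → ETA into {ETA, Origin} and {CustomsCode, Destination, Origin, ShipmentID, VesselID}.
{ETA, Origin} is in BCNF.
{CustomsCode, Destination, Origin, ShipmentID, VesselID} is in BCNF.

{CustomsCode, Destination, Origin, ShipmentID, VesselID}; {CustomsCode, ETA}; {ETA, Origin}; {ETA, Weight}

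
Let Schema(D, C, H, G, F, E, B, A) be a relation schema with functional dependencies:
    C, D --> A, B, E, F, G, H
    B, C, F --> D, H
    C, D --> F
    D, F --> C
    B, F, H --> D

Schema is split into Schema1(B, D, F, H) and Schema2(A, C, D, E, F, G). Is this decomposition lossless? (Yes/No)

The shared attributes are {D, F} and {D, F}⁺ = {A, B, C, D, E, F, G, H}.
Since Schema1 ⊆ {A, B, C, D, E, F, G, H}, the intersection is a superkey of Schema1; the decomposition is lossless.

Yes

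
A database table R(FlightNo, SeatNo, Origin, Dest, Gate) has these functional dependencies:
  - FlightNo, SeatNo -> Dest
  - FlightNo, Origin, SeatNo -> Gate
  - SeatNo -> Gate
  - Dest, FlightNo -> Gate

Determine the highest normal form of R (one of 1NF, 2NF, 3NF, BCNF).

1NF

Candidate key: {FlightNo, Origin, SeatNo}. Prime attributes: {FlightNo, Origin, SeatNo}.
For FlightNo, SeatNo -> Dest we have {FlightNo, SeatNo}⁺ = {Dest, FlightNo, Gate, SeatNo}; {FlightNo, SeatNo} is not a superkey, so BCNF fails.
FlightNo, SeatNo -> Dest determines the non-prime attribute {Dest} from a non-superkey — 3NF is violated.
Since {SeatNo} ⊂ {FlightNo, Origin, SeatNo} and {SeatNo}⁺ ⊇ {Gate} with {Gate} non-prime, there is a partial dependency; 2NF fails.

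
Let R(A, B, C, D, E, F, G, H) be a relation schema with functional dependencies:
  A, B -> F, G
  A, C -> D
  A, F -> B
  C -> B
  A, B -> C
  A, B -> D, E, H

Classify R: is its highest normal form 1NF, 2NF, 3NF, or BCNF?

3NF

Candidate keys: {A, B}, {A, C}, {A, F}. Prime attributes: {A, B, C, F}.
C -> B breaks BCNF: {C}⁺ = {B, C}, so {C} is not a superkey.
Its right-hand attributes {B} are all prime, as are those of every other non-superkey FD — the relation is in 3NF.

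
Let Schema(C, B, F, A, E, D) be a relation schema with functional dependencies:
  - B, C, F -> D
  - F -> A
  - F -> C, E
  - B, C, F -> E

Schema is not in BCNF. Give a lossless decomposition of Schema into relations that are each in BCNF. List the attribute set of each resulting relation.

{A, C, E, F}; {B, D, F}

Candidate key of the original relation: {B, F}.
Within {A, B, C, D, E, F}: {F}⁺ ∩ {A, B, C, D, E, F} = {A, C, E, F}, not the whole set, so F -> A, C, E violates BCNF; decompose into {A, C, E, F} and {B, D, F}.
{A, C, E, F} is in BCNF.
{B, D, F} is in BCNF.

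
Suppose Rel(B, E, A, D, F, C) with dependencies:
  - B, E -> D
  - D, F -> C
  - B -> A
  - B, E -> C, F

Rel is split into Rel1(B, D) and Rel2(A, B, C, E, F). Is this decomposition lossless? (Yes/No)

No

Rel1 ∩ Rel2 = {B}; its closure under F is {A, B}.
Neither Rel1 nor Rel2 is contained in that closure, so the decomposition is lossy.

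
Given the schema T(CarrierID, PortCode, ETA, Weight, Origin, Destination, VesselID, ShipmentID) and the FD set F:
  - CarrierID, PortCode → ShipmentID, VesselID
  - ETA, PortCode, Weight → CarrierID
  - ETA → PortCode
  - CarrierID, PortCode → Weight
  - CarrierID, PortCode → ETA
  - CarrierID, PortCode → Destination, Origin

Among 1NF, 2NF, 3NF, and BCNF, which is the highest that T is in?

3NF

Candidate keys: {CarrierID, ETA}, {CarrierID, PortCode}, {ETA, Weight}. Prime attributes: {CarrierID, ETA, PortCode, Weight}.
ETA → PortCode: {ETA}⁺ = {ETA, PortCode}, which is not all of the attributes, so the left side is not a superkey — BCNF is violated.
Its right-hand attributes {PortCode} are all prime, as are those of every other non-superkey FD — the relation is in 3NF.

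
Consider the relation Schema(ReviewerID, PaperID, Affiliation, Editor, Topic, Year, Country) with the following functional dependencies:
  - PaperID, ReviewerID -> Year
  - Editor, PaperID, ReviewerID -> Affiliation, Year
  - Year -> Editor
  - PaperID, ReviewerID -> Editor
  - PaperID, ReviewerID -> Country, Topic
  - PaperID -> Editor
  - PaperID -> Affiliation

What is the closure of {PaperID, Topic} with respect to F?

{Affiliation, Editor, PaperID, Topic}

Start with {PaperID, Topic}.
PaperID -> Editor applies; add {Editor} → now {Editor, PaperID, Topic}.
PaperID -> Affiliation applies; add {Affiliation} → now {Affiliation, Editor, PaperID, Topic}.
No further FD applies.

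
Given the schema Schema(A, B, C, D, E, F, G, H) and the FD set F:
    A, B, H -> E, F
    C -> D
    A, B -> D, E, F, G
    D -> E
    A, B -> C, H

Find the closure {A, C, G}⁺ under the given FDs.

Start with {A, C, G}.
C -> D applies; add {D} → now {A, C, D, G}.
D -> E applies; add {E} → now {A, C, D, E, G}.
No further FD applies.

{A, C, D, E, G}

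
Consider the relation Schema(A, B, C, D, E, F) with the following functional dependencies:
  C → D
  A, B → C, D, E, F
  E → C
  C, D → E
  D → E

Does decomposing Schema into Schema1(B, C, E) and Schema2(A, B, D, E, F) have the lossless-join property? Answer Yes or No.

Common attributes: {B, E}; their closure is {B, C, D, E}.
This includes all of Schema1, so the common attributes are a superkey of Schema1 — the join is lossless.

Yes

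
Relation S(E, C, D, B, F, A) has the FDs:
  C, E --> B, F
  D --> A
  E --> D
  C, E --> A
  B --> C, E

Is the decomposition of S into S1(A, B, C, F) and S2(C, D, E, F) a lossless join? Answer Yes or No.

No

Common attributes: {C, F}; their closure is {C, F}.
Neither S1 nor S2 is contained in that closure, so the decomposition is lossy.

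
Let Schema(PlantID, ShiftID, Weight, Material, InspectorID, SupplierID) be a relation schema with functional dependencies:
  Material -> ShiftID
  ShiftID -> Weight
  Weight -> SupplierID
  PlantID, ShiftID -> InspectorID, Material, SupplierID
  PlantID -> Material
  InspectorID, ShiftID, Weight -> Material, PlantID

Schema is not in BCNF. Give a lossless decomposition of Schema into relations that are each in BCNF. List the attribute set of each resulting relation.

Candidate keys of the original relation: {InspectorID, Material}, {InspectorID, ShiftID}, {PlantID}.
{InspectorID, Material, PlantID, ShiftID, SupplierID, Weight}: {Material} determines {Material, ShiftID, SupplierID, Weight} here but is not a superkey — split on Material -> ShiftID, SupplierID, Weight, giving {Material, ShiftID, SupplierID, Weight} and {InspectorID, Material, PlantID}.
{Material, ShiftID, SupplierID, Weight}: {ShiftID} determines {ShiftID, SupplierID, Weight} here but is not a superkey — split on ShiftID -> SupplierID, Weight, giving {ShiftID, SupplierID, Weight} and {Material, ShiftID}.
{ShiftID, SupplierID, Weight}: {Weight} determines {SupplierID, Weight} here but is not a superkey — split on Weight -> SupplierID, giving {SupplierID, Weight} and {ShiftID, Weight}.
{SupplierID, Weight} has no BCNF violation.
{ShiftID, Weight} has no BCNF violation.
{Material, ShiftID} has no BCNF violation.
{InspectorID, Material, PlantID} has no BCNF violation.

{InspectorID, Material, PlantID}; {Material, ShiftID}; {ShiftID, Weight}; {SupplierID, Weight}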